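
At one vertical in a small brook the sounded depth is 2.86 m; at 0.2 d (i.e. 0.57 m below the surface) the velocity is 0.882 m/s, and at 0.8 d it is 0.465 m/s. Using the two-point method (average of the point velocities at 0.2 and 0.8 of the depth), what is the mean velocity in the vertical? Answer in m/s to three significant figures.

0.674 m/s

v̄ = (0.882 + 0.465) / 2 = 0.6735 m/s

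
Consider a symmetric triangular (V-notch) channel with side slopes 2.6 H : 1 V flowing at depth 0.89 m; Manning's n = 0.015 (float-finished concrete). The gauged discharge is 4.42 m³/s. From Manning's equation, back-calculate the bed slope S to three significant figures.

A = z·y² = 2.6×0.89² = 2.059 m²
P = 2y√(1+z²) = 2×0.89×√(1+2.6²) = 4.959 m
R = A/P = 2.059/4.959 = 0.4153 m
S = (Q·n / (1·A·R^(2/3)))² = (4.42×0.015 / (1×2.059×0.5567))² = 0.003344

0.00334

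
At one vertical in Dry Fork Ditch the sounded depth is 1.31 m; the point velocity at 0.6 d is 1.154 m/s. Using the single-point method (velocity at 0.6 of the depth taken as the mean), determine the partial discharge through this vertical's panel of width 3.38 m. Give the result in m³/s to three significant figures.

v̄ = v₀.₆ = 1.154 m/s
q = v̄ × d × w = 1.154 × 1.31 × 3.38 = 5.110 m³/s

5.11 m³/s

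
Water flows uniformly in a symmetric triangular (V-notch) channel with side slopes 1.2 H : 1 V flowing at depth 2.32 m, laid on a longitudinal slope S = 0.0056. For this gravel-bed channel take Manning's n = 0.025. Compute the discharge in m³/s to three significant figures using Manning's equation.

A = z·y² = 1.2×2.32² = 6.459 m²
P = 2y√(1+z²) = 2×2.32×√(1+1.2²) = 7.248 m
R = A/P = 6.459/7.248 = 0.8911 m
Q = (1/n)·A·R^(2/3)·S^(1/2) = (1/0.025) × 6.459 × 0.8911^(2/3) × 0.0056^(1/2) = 17.90 m³/s

17.9 m³/s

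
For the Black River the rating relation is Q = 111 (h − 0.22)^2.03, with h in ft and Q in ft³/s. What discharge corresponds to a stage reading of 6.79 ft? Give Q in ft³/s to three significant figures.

5070 ft³/s

Q = 111 × (6.79 − 0.22)^2.03 = 111 × 6.57^2.03 = 5070 ft³/s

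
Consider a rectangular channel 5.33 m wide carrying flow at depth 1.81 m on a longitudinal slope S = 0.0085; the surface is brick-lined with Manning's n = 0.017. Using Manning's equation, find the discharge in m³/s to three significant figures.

A = b·y = 5.33 × 1.81 = 9.647 m²
P = b + 2y = 5.33 + 2×1.81 = 8.950 m
R = A/P = 9.647/8.950 = 1.078 m
Q = (1/n)·A·R^(2/3)·S^(1/2) = (1/0.017) × 9.647 × 1.078^(2/3) × 0.0085^(1/2) = 55.00 m³/s

55.0 m³/s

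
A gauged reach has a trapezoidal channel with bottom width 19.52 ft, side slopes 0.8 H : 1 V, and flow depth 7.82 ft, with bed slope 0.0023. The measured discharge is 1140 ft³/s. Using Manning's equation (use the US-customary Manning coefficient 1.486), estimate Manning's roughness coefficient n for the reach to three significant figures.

0.0373

A = (b + z·y)·y = (19.52 + 0.8×7.82)×7.82 = 201.6 ft²
P = b + 2y√(1+z²) = 19.52 + 2×7.82×√(1+0.8²) = 39.55 ft
R = A/P = 201.6/39.55 = 5.097 ft
n = (1.486/Q)·A·R^(2/3)·S^(1/2) = (1.486/1140) × 201.6 × 2.962 × 0.04796 = 0.03732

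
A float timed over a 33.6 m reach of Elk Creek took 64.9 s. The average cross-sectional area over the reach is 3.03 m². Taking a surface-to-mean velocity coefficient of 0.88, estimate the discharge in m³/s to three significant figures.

v_surface = L / t̄ = 33.6 / 64.9 = 0.5177 m/s
v_mean = 0.88 × 0.5177 = 0.4556 m/s
Q = A × v_mean = 3.03 × 0.4556 = 1.380 m³/s

1.38 m³/s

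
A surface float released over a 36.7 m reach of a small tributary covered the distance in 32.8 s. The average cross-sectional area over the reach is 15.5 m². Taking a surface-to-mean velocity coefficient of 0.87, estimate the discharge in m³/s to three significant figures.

v_surface = L / t̄ = 36.7 / 32.8 = 1.119 m/s
v_mean = 0.87 × 1.119 = 0.9734 m/s
Q = A × v_mean = 15.5 × 0.9734 = 15.09 m³/s

15.1 m³/s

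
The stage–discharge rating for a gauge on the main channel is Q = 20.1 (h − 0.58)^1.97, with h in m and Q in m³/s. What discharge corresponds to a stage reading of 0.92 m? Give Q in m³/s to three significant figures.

Q = 20.1 × (0.92 − 0.58)^1.97 = 20.1 × 0.34^1.97 = 2.400 m³/s

2.40 m³/s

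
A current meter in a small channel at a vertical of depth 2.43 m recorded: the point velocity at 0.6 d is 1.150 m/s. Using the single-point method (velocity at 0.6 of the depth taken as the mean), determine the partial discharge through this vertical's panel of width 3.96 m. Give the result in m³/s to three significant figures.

v̄ = v₀.₆ = 1.150 m/s
q = v̄ × d × w = 1.150 × 2.43 × 3.96 = 11.07 m³/s

11.1 m³/s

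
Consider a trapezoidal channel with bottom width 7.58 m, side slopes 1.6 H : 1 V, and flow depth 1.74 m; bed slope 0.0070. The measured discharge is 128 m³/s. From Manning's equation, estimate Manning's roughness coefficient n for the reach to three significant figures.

0.0139

A = (b + z·y)·y = (7.58 + 1.6×1.74)×1.74 = 18.03 m²
P = b + 2y√(1+z²) = 7.58 + 2×1.74×√(1+1.6²) = 14.15 m
R = A/P = 18.03/14.15 = 1.275 m
n = (1/Q)·A·R^(2/3)·S^(1/2) = (1/128) × 18.03 × 1.176 × 0.08367 = 0.01386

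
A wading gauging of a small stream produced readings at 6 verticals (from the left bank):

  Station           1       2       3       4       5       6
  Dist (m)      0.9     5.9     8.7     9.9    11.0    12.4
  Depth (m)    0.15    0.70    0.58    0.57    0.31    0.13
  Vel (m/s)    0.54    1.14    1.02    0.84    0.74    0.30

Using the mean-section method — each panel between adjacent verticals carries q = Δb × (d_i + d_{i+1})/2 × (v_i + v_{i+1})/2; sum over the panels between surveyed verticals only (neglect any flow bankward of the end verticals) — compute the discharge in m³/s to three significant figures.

4.90 m³/s

Panel 1-2: Δb = 5 m, d̄ = (0.15+0.70)/2 = 0.425, v̄ = (0.54+1.14)/2 = 0.84 → q = 5×0.425×0.84 = 1.785 m³/s
Panel 2-3: Δb = 2.8 m, d̄ = (0.70+0.58)/2 = 0.64, v̄ = (1.14+1.02)/2 = 1.08 → q = 2.8×0.64×1.08 = 1.935 m³/s
Panel 3-4: Δb = 1.2 m, d̄ = (0.58+0.57)/2 = 0.575, v̄ = (1.02+0.84)/2 = 0.93 → q = 1.2×0.575×0.93 = 0.6417 m³/s
Panel 4-5: Δb = 1.1 m, d̄ = (0.57+0.31)/2 = 0.44, v̄ = (0.84+0.74)/2 = 0.79 → q = 1.1×0.44×0.79 = 0.3824 m³/s
Panel 5-6: Δb = 1.4 m, d̄ = (0.31+0.13)/2 = 0.22, v̄ = (0.74+0.30)/2 = 0.52 → q = 1.4×0.22×0.52 = 0.1602 m³/s
Q = Σ q = 4.905 m³/s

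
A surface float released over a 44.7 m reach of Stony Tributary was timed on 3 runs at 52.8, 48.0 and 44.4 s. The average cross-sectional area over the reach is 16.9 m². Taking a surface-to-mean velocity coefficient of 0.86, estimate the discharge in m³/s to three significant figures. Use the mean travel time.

t̄ = (52.8 + 48.0 + 44.4) / 3 = 48.4 s
v_surface = L / t̄ = 44.7 / 48.4 = 0.9236 m/s
v_mean = 0.86 × 0.9236 = 0.7943 m/s
Q = A × v_mean = 16.9 × 0.7943 = 13.42 m³/s

13.4 m³/s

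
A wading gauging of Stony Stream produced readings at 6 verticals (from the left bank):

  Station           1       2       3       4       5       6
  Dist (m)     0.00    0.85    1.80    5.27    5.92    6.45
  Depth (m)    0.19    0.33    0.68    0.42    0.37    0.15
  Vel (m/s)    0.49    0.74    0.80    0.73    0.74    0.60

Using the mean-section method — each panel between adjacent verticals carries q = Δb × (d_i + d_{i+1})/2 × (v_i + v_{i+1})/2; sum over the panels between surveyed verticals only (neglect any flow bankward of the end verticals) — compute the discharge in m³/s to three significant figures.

2.25 m³/s

Panel 1-2: Δb = 0.85 m, d̄ = (0.19+0.33)/2 = 0.26, v̄ = (0.49+0.74)/2 = 0.615 → q = 0.85×0.26×0.615 = 0.1359 m³/s
Panel 2-3: Δb = 0.95 m, d̄ = (0.33+0.68)/2 = 0.505, v̄ = (0.74+0.80)/2 = 0.77 → q = 0.95×0.505×0.77 = 0.3694 m³/s
Panel 3-4: Δb = 3.47 m, d̄ = (0.68+0.42)/2 = 0.55, v̄ = (0.80+0.73)/2 = 0.765 → q = 3.47×0.55×0.765 = 1.460 m³/s
Panel 4-5: Δb = 0.65 m, d̄ = (0.42+0.37)/2 = 0.395, v̄ = (0.73+0.74)/2 = 0.735 → q = 0.65×0.395×0.735 = 0.1887 m³/s
Panel 5-6: Δb = 0.53 m, d̄ = (0.37+0.15)/2 = 0.26, v̄ = (0.74+0.60)/2 = 0.67 → q = 0.53×0.26×0.67 = 0.09233 m³/s
Q = Σ q = 2.246 m³/s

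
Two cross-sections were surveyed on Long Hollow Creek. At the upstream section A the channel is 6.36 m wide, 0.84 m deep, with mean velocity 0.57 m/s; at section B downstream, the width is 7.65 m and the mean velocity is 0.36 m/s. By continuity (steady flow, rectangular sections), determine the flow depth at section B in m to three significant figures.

1.11 m

Q = A₁V₁ = (6.36×0.84) × 0.57 = 3.045 m³/s
d₂ = Q/(b₂ V₂) = 3.045/(7.65×0.36) = 1.106 m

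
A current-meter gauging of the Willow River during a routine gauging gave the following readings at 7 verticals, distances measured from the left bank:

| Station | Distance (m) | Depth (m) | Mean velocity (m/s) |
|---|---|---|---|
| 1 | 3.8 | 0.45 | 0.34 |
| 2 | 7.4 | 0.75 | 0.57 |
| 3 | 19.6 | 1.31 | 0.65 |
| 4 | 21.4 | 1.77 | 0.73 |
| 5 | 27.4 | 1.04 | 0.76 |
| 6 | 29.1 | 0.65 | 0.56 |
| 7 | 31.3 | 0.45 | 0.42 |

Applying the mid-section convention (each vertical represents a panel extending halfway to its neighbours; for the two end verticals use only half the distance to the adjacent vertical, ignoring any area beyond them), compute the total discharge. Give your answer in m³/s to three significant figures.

w_1 = (7.4 − 3.8)/2 = 1.8 m; q_1 = 0.34 × 0.45 × 1.8 = 0.2754 m³/s
w_2 = (19.6 − 3.8)/2 = 7.9 m; q_2 = 0.57 × 0.75 × 7.9 = 3.377 m³/s
w_3 = (21.4 − 7.4)/2 = 7 m; q_3 = 0.65 × 1.31 × 7 = 5.961 m³/s
w_4 = (27.4 − 19.6)/2 = 3.9 m; q_4 = 0.73 × 1.77 × 3.9 = 5.039 m³/s
w_5 = (29.1 − 21.4)/2 = 3.85 m; q_5 = 0.76 × 1.04 × 3.85 = 3.043 m³/s
w_6 = (31.3 − 27.4)/2 = 1.95 m; q_6 = 0.56 × 0.65 × 1.95 = 0.7098 m³/s
w_7 = (31.3 − 29.1)/2 = 1.1 m; q_7 = 0.42 × 0.45 × 1.1 = 0.2079 m³/s
Q = Σ qᵢ = 18.61 m³/s

18.6 m³/s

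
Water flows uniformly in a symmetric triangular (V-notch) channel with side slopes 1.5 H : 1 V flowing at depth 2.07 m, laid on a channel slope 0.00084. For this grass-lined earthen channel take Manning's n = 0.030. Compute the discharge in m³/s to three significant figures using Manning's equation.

5.62 m³/s

A = z·y² = 1.5×2.07² = 6.427 m²
P = 2y√(1+z²) = 2×2.07×√(1+1.5²) = 7.463 m
R = A/P = 6.427/7.463 = 0.8612 m
Q = (1/n)·A·R^(2/3)·S^(1/2) = (1/0.030) × 6.427 × 0.8612^(2/3) × 0.00084^(1/2) = 5.621 m³/s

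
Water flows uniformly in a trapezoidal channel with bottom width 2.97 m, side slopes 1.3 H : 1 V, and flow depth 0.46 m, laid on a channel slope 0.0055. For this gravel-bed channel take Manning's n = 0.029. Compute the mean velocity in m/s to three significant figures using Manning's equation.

A = (b + z·y)·y = (2.97 + 1.3×0.46)×0.46 = 1.641 m²
P = b + 2y√(1+z²) = 2.97 + 2×0.46×√(1+1.3²) = 4.479 m
R = A/P = 1.641/4.479 = 0.3664 m
Q = (1/n)·A·R^(2/3)·S^(1/2) = (1/0.029) × 1.641 × 0.3664^(2/3) × 0.0055^(1/2) = 2.149 m³/s
V = Q/A = 2.149/1.641 = 1.310 m/s

1.31 m/s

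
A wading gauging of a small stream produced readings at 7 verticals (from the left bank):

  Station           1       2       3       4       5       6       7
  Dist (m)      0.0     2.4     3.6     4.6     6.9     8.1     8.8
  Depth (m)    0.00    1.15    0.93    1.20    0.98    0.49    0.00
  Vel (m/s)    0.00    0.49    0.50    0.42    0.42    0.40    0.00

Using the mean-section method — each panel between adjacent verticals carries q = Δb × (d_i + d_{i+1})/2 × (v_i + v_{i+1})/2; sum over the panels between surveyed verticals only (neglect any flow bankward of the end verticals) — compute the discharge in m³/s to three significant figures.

2.89 m³/s

Panel 1-2: Δb = 2.4 m, d̄ = (0.00+1.15)/2 = 0.575, v̄ = (0.00+0.49)/2 = 0.245 → q = 2.4×0.575×0.245 = 0.3381 m³/s
Panel 2-3: Δb = 1.2 m, d̄ = (1.15+0.93)/2 = 1.04, v̄ = (0.49+0.50)/2 = 0.495 → q = 1.2×1.04×0.495 = 0.6178 m³/s
Panel 3-4: Δb = 1 m, d̄ = (0.93+1.20)/2 = 1.065, v̄ = (0.50+0.42)/2 = 0.46 → q = 1×1.065×0.46 = 0.4899 m³/s
Panel 4-5: Δb = 2.3 m, d̄ = (1.20+0.98)/2 = 1.09, v̄ = (0.42+0.42)/2 = 0.42 → q = 2.3×1.09×0.42 = 1.053 m³/s
Panel 5-6: Δb = 1.2 m, d̄ = (0.98+0.49)/2 = 0.735, v̄ = (0.42+0.40)/2 = 0.41 → q = 1.2×0.735×0.41 = 0.3616 m³/s
Panel 6-7: Δb = 0.7 m, d̄ = (0.49+0.00)/2 = 0.245, v̄ = (0.40+0.00)/2 = 0.2 → q = 0.7×0.245×0.2 = 0.03430 m³/s
Q = Σ q = 2.895 m³/s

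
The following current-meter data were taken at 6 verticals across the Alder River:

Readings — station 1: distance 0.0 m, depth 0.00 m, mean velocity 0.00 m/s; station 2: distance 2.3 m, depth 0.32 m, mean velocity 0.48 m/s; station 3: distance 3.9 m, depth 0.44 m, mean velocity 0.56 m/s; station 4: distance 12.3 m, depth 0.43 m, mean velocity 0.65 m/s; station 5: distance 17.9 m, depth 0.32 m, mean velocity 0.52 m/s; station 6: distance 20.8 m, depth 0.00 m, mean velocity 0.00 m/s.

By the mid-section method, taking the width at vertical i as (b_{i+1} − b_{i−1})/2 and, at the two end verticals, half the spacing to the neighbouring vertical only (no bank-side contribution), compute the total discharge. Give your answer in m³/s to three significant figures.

w_2 = (3.9 − 0.0)/2 = 1.95 m; q_2 = 0.48 × 0.32 × 1.95 = 0.2995 m³/s
w_3 = (12.3 − 2.3)/2 = 5 m; q_3 = 0.56 × 0.44 × 5 = 1.232 m³/s
w_4 = (17.9 − 3.9)/2 = 7 m; q_4 = 0.65 × 0.43 × 7 = 1.957 m³/s
w_5 = (20.8 − 12.3)/2 = 4.25 m; q_5 = 0.52 × 0.32 × 4.25 = 0.7072 m³/s
Stations 1, 6 contribute zero (depth or velocity is 0).
Q = Σ qᵢ = 4.195 m³/s

4.20 m³/s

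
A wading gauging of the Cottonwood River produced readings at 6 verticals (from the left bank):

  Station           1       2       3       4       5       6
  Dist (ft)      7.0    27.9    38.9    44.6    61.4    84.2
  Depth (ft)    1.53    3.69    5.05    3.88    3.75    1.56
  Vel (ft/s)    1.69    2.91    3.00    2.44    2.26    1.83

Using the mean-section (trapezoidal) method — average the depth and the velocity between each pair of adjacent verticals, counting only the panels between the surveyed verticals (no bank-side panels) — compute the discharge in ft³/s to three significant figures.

Panel 1-2: Δb = 20.9 ft, d̄ = (1.53+3.69)/2 = 2.61, v̄ = (1.69+2.91)/2 = 2.3 → q = 20.9×2.61×2.3 = 125.5 ft³/s
Panel 2-3: Δb = 11 ft, d̄ = (3.69+5.05)/2 = 4.37, v̄ = (2.91+3.00)/2 = 2.955 → q = 11×4.37×2.955 = 142.0 ft³/s
Panel 3-4: Δb = 5.7 ft, d̄ = (5.05+3.88)/2 = 4.465, v̄ = (3.00+2.44)/2 = 2.72 → q = 5.7×4.465×2.72 = 69.23 ft³/s
Panel 4-5: Δb = 16.8 ft, d̄ = (3.88+3.75)/2 = 3.815, v̄ = (2.44+2.26)/2 = 2.35 → q = 16.8×3.815×2.35 = 150.6 ft³/s
Panel 5-6: Δb = 22.8 ft, d̄ = (3.75+1.56)/2 = 2.655, v̄ = (2.26+1.83)/2 = 2.045 → q = 22.8×2.655×2.045 = 123.8 ft³/s
Q = Σ q = 611.1 ft³/s

611 ft³/s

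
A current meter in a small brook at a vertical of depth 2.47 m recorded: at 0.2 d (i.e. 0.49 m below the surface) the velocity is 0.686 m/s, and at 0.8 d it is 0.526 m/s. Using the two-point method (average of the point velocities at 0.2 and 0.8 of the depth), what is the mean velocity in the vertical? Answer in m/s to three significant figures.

0.606 m/s

v̄ = (0.686 + 0.526) / 2 = 0.6060 m/s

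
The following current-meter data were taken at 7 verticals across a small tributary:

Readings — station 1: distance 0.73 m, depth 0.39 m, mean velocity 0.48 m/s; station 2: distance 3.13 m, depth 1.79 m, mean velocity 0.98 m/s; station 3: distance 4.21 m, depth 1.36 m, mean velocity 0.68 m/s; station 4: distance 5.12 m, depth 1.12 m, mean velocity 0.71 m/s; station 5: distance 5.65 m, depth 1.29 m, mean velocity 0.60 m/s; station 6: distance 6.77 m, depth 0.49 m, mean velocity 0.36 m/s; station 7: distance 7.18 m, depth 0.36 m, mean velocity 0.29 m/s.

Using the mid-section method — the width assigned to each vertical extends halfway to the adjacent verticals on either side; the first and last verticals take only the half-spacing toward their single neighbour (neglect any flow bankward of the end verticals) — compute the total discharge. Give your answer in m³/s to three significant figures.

w_1 = (3.13 − 0.73)/2 = 1.2 m; q_1 = 0.48 × 0.39 × 1.2 = 0.2246 m³/s
w_2 = (4.21 − 0.73)/2 = 1.74 m; q_2 = 0.98 × 1.79 × 1.74 = 3.052 m³/s
w_3 = (5.12 − 3.13)/2 = 0.995 m; q_3 = 0.68 × 1.36 × 0.995 = 0.9202 m³/s
w_4 = (5.65 − 4.21)/2 = 0.72 m; q_4 = 0.71 × 1.12 × 0.72 = 0.5725 m³/s
w_5 = (6.77 − 5.12)/2 = 0.825 m; q_5 = 0.60 × 1.29 × 0.825 = 0.6386 m³/s
w_6 = (7.18 − 5.65)/2 = 0.765 m; q_6 = 0.36 × 0.49 × 0.765 = 0.1349 m³/s
w_7 = (7.18 − 6.77)/2 = 0.205 m; q_7 = 0.29 × 0.36 × 0.205 = 0.02140 m³/s
Q = Σ qᵢ = 5.565 m³/s

5.56 m³/s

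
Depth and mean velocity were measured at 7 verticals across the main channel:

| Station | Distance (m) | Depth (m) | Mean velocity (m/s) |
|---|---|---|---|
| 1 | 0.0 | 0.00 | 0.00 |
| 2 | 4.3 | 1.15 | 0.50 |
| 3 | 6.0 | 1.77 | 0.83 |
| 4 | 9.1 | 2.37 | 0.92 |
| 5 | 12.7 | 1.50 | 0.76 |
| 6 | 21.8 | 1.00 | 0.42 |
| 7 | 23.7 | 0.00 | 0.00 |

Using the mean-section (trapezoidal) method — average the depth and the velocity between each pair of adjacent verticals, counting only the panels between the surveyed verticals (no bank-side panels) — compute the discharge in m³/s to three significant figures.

20.6 m³/s

Panel 1-2: Δb = 4.3 m, d̄ = (0.00+1.15)/2 = 0.575, v̄ = (0.00+0.50)/2 = 0.25 → q = 4.3×0.575×0.25 = 0.6181 m³/s
Panel 2-3: Δb = 1.7 m, d̄ = (1.15+1.77)/2 = 1.46, v̄ = (0.50+0.83)/2 = 0.665 → q = 1.7×1.46×0.665 = 1.651 m³/s
Panel 3-4: Δb = 3.1 m, d̄ = (1.77+2.37)/2 = 2.07, v̄ = (0.83+0.92)/2 = 0.875 → q = 3.1×2.07×0.875 = 5.615 m³/s
Panel 4-5: Δb = 3.6 m, d̄ = (2.37+1.50)/2 = 1.935, v̄ = (0.92+0.76)/2 = 0.84 → q = 3.6×1.935×0.84 = 5.851 m³/s
Panel 5-6: Δb = 9.1 m, d̄ = (1.50+1.00)/2 = 1.25, v̄ = (0.76+0.42)/2 = 0.59 → q = 9.1×1.25×0.59 = 6.711 m³/s
Panel 6-7: Δb = 1.9 m, d̄ = (1.00+0.00)/2 = 0.5, v̄ = (0.42+0.00)/2 = 0.21 → q = 1.9×0.5×0.21 = 0.1995 m³/s
Q = Σ q = 20.65 m³/s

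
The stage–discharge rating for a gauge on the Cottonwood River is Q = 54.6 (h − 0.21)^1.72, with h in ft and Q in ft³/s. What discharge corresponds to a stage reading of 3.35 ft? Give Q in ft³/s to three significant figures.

391 ft³/s

Q = 54.6 × (3.35 − 0.21)^1.72 = 54.6 × 3.14^1.72 = 390.8 ft³/s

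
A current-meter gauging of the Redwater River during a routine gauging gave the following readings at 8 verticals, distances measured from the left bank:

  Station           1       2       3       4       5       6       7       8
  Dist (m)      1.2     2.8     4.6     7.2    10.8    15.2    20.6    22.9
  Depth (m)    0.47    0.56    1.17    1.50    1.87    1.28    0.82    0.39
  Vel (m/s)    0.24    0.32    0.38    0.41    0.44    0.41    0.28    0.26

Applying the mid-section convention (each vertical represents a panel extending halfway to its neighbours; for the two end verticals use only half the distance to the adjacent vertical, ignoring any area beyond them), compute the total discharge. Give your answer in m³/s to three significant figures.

10.1 m³/s

w_1 = (2.8 − 1.2)/2 = 0.8 m; q_1 = 0.24 × 0.47 × 0.8 = 0.09024 m³/s
w_2 = (4.6 − 1.2)/2 = 1.7 m; q_2 = 0.32 × 0.56 × 1.7 = 0.3046 m³/s
w_3 = (7.2 − 2.8)/2 = 2.2 m; q_3 = 0.38 × 1.17 × 2.2 = 0.9781 m³/s
w_4 = (10.8 − 4.6)/2 = 3.1 m; q_4 = 0.41 × 1.50 × 3.1 = 1.907 m³/s
w_5 = (15.2 − 7.2)/2 = 4 m; q_5 = 0.44 × 1.87 × 4 = 3.291 m³/s
w_6 = (20.6 − 10.8)/2 = 4.9 m; q_6 = 0.41 × 1.28 × 4.9 = 2.572 m³/s
w_7 = (22.9 − 15.2)/2 = 3.85 m; q_7 = 0.28 × 0.82 × 3.85 = 0.8840 m³/s
w_8 = (22.9 − 20.6)/2 = 1.15 m; q_8 = 0.26 × 0.39 × 1.15 = 0.1166 m³/s
Q = Σ qᵢ = 10.14 m³/s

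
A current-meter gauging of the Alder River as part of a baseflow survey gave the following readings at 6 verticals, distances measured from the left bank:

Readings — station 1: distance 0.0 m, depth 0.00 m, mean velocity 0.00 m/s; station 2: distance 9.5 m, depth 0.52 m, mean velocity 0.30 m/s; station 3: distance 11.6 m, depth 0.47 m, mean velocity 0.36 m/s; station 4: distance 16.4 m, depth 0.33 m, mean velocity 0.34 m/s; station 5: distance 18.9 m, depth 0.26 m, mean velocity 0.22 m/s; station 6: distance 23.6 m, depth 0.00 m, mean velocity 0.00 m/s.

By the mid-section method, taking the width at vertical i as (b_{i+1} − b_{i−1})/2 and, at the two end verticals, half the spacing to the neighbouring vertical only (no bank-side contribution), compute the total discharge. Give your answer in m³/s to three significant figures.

w_2 = (11.6 − 0.0)/2 = 5.8 m; q_2 = 0.30 × 0.52 × 5.8 = 0.9048 m³/s
w_3 = (16.4 − 9.5)/2 = 3.45 m; q_3 = 0.36 × 0.47 × 3.45 = 0.5837 m³/s
w_4 = (18.9 − 11.6)/2 = 3.65 m; q_4 = 0.34 × 0.33 × 3.65 = 0.4095 m³/s
w_5 = (23.6 − 16.4)/2 = 3.6 m; q_5 = 0.22 × 0.26 × 3.6 = 0.2059 m³/s
Stations 1, 6 contribute zero (depth or velocity is 0).
Q = Σ qᵢ = 2.104 m³/s

2.10 m³/s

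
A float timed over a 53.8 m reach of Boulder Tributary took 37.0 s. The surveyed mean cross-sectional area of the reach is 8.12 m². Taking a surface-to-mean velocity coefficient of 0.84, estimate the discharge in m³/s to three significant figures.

9.92 m³/s

v_surface = L / t̄ = 53.8 / 37 = 1.454 m/s
v_mean = 0.84 × 1.454 = 1.221 m/s
Q = A × v_mean = 8.12 × 1.221 = 9.918 m³/s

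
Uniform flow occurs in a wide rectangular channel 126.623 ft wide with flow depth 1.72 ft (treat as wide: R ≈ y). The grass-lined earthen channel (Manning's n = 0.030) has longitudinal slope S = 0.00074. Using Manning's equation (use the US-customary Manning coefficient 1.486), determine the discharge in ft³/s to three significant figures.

A = b·y = 126.623 × 1.72 = 217.8 ft²
Wide channel: R ≈ y = 1.72 ft
Q = (1.486/n)·A·R^(2/3)·S^(1/2) = (1.486/0.030) × 217.8 × 1.720^(2/3) × 0.00074^(1/2) = 421.3 ft³/s

421 ft³/s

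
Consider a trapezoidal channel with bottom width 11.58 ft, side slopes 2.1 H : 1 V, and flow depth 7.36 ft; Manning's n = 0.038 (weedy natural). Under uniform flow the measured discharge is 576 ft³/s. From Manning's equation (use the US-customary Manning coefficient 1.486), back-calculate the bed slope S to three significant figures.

A = (b + z·y)·y = (11.58 + 2.1×7.36)×7.36 = 199.0 ft²
P = b + 2y√(1+z²) = 11.58 + 2×7.36×√(1+2.1²) = 45.82 ft
R = A/P = 199.0/45.82 = 4.343 ft
S = (Q·n / (1.486·A·R^(2/3)))² = (576×0.038 / (1.486×199.0×2.662))² = 0.0007733

0.000773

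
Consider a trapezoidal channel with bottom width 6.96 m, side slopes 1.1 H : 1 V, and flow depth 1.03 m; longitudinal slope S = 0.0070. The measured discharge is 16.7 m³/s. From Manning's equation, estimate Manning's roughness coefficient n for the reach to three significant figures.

0.0369

A = (b + z·y)·y = (6.96 + 1.1×1.03)×1.03 = 8.336 m²
P = b + 2y√(1+z²) = 6.96 + 2×1.03×√(1+1.1²) = 10.02 m
R = A/P = 8.336/10.02 = 0.8317 m
n = (1/Q)·A·R^(2/3)·S^(1/2) = (1/16.7) × 8.336 × 0.8844 × 0.08367 = 0.03693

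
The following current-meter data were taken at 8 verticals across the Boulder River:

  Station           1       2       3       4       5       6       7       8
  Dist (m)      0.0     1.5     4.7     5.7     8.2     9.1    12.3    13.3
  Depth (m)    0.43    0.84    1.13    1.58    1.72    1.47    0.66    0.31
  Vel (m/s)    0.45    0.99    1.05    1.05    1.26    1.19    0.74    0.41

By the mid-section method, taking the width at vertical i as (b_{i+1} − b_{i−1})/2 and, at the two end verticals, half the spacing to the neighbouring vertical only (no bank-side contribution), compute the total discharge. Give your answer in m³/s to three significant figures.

15.9 m³/s

w_1 = (1.5 − 0.0)/2 = 0.75 m; q_1 = 0.45 × 0.43 × 0.75 = 0.1451 m³/s
w_2 = (4.7 − 0.0)/2 = 2.35 m; q_2 = 0.99 × 0.84 × 2.35 = 1.954 m³/s
w_3 = (5.7 − 1.5)/2 = 2.1 m; q_3 = 1.05 × 1.13 × 2.1 = 2.492 m³/s
w_4 = (8.2 − 4.7)/2 = 1.75 m; q_4 = 1.05 × 1.58 × 1.75 = 2.903 m³/s
w_5 = (9.1 − 5.7)/2 = 1.7 m; q_5 = 1.26 × 1.72 × 1.7 = 3.684 m³/s
w_6 = (12.3 − 8.2)/2 = 2.05 m; q_6 = 1.19 × 1.47 × 2.05 = 3.586 m³/s
w_7 = (13.3 − 9.1)/2 = 2.1 m; q_7 = 0.74 × 0.66 × 2.1 = 1.026 m³/s
w_8 = (13.3 − 12.3)/2 = 0.5 m; q_8 = 0.41 × 0.31 × 0.5 = 0.06355 m³/s
Q = Σ qᵢ = 15.85 m³/s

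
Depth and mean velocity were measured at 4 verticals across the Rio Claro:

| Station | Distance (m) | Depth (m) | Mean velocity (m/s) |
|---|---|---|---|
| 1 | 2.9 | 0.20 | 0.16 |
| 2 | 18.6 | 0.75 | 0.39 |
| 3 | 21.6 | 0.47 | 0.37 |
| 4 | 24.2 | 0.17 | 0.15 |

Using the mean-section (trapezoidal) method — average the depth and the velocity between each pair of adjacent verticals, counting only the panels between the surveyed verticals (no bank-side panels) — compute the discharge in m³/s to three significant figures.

2.96 m³/s

Panel 1-2: Δb = 15.7 m, d̄ = (0.20+0.75)/2 = 0.475, v̄ = (0.16+0.39)/2 = 0.275 → q = 15.7×0.475×0.275 = 2.051 m³/s
Panel 2-3: Δb = 3 m, d̄ = (0.75+0.47)/2 = 0.61, v̄ = (0.39+0.37)/2 = 0.38 → q = 3×0.61×0.38 = 0.6954 m³/s
Panel 3-4: Δb = 2.6 m, d̄ = (0.47+0.17)/2 = 0.32, v̄ = (0.37+0.15)/2 = 0.26 → q = 2.6×0.32×0.26 = 0.2163 m³/s
Q = Σ q = 2.963 m³/s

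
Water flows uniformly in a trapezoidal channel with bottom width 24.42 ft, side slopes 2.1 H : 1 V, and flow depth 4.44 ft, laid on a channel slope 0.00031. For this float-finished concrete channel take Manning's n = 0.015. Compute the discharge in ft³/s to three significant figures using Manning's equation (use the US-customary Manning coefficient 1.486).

582 ft³/s

A = (b + z·y)·y = (24.42 + 2.1×4.44)×4.44 = 149.8 ft²
P = b + 2y√(1+z²) = 24.42 + 2×4.44×√(1+2.1²) = 45.07 ft
R = A/P = 149.8/45.07 = 3.324 ft
Q = (1.486/n)·A·R^(2/3)·S^(1/2) = (1.486/0.015) × 149.8 × 3.324^(2/3) × 0.00031^(1/2) = 582.0 ft³/s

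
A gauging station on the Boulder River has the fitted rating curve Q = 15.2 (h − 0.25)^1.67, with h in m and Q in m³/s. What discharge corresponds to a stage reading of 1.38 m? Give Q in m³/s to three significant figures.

Q = 15.2 × (1.38 − 0.25)^1.67 = 15.2 × 1.13^1.67 = 18.64 m³/s

18.6 m³/s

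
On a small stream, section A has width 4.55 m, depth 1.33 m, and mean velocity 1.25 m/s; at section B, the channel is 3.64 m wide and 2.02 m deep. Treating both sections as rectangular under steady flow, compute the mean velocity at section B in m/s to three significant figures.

1.03 m/s

Q = A₁V₁ = (4.55×1.33) × 1.25 = 7.564 m³/s
A₂ = 3.64 × 2.02 = 7.353 m²
V₂ = Q/A₂ = 7.564/7.353 = 1.029 m/s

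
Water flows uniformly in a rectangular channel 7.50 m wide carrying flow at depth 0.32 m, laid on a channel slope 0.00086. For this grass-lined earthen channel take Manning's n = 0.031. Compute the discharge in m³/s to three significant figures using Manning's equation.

A = b·y = 7.50 × 0.32 = 2.400 m²
P = b + 2y = 7.50 + 2×0.32 = 8.140 m
R = A/P = 2.400/8.140 = 0.2948 m
Q = (1/n)·A·R^(2/3)·S^(1/2) = (1/0.031) × 2.400 × 0.2948^(2/3) × 0.00086^(1/2) = 1.006 m³/s

1.01 m³/s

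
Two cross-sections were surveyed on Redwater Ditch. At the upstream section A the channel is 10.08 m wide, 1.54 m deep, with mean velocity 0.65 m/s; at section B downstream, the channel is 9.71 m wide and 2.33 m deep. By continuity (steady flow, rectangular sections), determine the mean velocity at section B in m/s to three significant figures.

Q = A₁V₁ = (10.08×1.54) × 0.65 = 10.09 m³/s
A₂ = 9.71 × 2.33 = 22.62 m²
V₂ = Q/A₂ = 10.09/22.62 = 0.4460 m/s

0.446 m/s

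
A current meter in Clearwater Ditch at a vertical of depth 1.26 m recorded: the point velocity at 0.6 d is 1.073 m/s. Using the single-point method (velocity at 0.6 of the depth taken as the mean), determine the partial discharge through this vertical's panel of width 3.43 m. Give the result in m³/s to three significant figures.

v̄ = v₀.₆ = 1.073 m/s
q = v̄ × d × w = 1.073 × 1.26 × 3.43 = 4.637 m³/s

4.64 m³/s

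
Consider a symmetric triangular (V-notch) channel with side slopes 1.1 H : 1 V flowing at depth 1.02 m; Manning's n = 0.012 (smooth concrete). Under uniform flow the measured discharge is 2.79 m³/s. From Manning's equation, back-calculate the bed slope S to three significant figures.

0.00314

A = z·y² = 1.1×1.02² = 1.144 m²
P = 2y√(1+z²) = 2×1.02×√(1+1.1²) = 3.033 m
R = A/P = 1.144/3.033 = 0.3774 m
S = (Q·n / (1·A·R^(2/3)))² = (2.79×0.012 / (1×1.144×0.5222))² = 0.003138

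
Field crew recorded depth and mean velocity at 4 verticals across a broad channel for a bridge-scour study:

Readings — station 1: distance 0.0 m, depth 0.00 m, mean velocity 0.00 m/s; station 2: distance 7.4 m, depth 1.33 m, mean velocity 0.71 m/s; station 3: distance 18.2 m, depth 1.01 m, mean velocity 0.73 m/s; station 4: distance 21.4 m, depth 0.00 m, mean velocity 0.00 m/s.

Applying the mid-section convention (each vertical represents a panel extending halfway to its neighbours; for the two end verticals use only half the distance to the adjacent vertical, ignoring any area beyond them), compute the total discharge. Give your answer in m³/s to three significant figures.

13.8 m³/s

w_2 = (18.2 − 0.0)/2 = 9.1 m; q_2 = 0.71 × 1.33 × 9.1 = 8.593 m³/s
w_3 = (21.4 − 7.4)/2 = 7 m; q_3 = 0.73 × 1.01 × 7 = 5.161 m³/s
Stations 1, 4 contribute zero (depth or velocity is 0).
Q = Σ qᵢ = 13.75 m³/s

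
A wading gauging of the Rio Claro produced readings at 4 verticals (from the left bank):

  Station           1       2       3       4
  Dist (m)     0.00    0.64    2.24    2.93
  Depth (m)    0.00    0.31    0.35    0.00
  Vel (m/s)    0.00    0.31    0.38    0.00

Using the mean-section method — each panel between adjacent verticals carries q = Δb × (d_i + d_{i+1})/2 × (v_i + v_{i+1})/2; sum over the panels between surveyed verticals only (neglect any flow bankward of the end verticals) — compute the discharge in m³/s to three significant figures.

Panel 1-2: Δb = 0.64 m, d̄ = (0.00+0.31)/2 = 0.155, v̄ = (0.00+0.31)/2 = 0.155 → q = 0.64×0.155×0.155 = 0.01538 m³/s
Panel 2-3: Δb = 1.6 m, d̄ = (0.31+0.35)/2 = 0.33, v̄ = (0.31+0.38)/2 = 0.345 → q = 1.6×0.33×0.345 = 0.1822 m³/s
Panel 3-4: Δb = 0.69 m, d̄ = (0.35+0.00)/2 = 0.175, v̄ = (0.38+0.00)/2 = 0.19 → q = 0.69×0.175×0.19 = 0.02294 m³/s
Q = Σ q = 0.2205 m³/s

0.220 m³/s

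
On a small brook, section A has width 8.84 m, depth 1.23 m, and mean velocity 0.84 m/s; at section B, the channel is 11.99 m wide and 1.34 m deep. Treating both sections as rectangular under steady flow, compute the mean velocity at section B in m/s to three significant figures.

0.568 m/s

Q = A₁V₁ = (8.84×1.23) × 0.84 = 9.133 m³/s
A₂ = 11.99 × 1.34 = 16.07 m²
V₂ = Q/A₂ = 9.133/16.07 = 0.5685 m/s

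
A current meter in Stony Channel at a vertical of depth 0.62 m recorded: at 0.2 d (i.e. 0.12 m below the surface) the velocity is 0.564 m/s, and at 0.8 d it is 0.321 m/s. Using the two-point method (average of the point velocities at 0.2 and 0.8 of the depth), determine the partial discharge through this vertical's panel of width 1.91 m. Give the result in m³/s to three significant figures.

0.524 m³/s

v̄ = (0.564 + 0.321) / 2 = 0.4425 m/s
q = v̄ × d × w = 0.4425 × 0.62 × 1.91 = 0.5240 m³/s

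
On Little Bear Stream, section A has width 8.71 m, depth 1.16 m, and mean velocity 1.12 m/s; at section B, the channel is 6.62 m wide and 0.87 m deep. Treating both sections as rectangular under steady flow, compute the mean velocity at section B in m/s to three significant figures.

Q = A₁V₁ = (8.71×1.16) × 1.12 = 11.32 m³/s
A₂ = 6.62 × 0.87 = 5.759 m²
V₂ = Q/A₂ = 11.32/5.759 = 1.965 m/s

1.96 m/s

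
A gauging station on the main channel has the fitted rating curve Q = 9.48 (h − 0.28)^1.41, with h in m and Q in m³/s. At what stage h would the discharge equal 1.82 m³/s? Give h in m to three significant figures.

h − h₀ = (Q/C)^(1/b) = (1.82/9.48)^(1/1.41) = 0.3102 m
h = 0.28 + 0.3102 = 0.5902 m

0.590 m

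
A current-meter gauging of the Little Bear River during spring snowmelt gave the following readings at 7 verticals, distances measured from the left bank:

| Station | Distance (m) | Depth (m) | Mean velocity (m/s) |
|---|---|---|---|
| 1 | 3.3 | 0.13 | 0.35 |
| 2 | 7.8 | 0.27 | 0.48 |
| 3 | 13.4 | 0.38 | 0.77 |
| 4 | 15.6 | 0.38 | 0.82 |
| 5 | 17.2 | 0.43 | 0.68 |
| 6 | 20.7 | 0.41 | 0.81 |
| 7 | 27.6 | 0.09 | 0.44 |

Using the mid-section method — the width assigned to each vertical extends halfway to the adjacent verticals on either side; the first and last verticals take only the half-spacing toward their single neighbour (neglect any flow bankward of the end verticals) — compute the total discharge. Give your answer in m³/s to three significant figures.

w_1 = (7.8 − 3.3)/2 = 2.25 m; q_1 = 0.35 × 0.13 × 2.25 = 0.1024 m³/s
w_2 = (13.4 − 3.3)/2 = 5.05 m; q_2 = 0.48 × 0.27 × 5.05 = 0.6545 m³/s
w_3 = (15.6 − 7.8)/2 = 3.9 m; q_3 = 0.77 × 0.38 × 3.9 = 1.141 m³/s
w_4 = (17.2 − 13.4)/2 = 1.9 m; q_4 = 0.82 × 0.38 × 1.9 = 0.5920 m³/s
w_5 = (20.7 − 15.6)/2 = 2.55 m; q_5 = 0.68 × 0.43 × 2.55 = 0.7456 m³/s
w_6 = (27.6 − 17.2)/2 = 5.2 m; q_6 = 0.81 × 0.41 × 5.2 = 1.727 m³/s
w_7 = (27.6 − 20.7)/2 = 3.45 m; q_7 = 0.44 × 0.09 × 3.45 = 0.1366 m³/s
Q = Σ qᵢ = 5.099 m³/s

5.10 m³/s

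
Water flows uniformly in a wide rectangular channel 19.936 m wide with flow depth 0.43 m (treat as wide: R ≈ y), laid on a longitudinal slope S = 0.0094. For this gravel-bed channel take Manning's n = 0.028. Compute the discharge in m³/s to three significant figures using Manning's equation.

A = b·y = 19.936 × 0.43 = 8.572 m²
Wide channel: R ≈ y = 0.43 m
Q = (1/n)·A·R^(2/3)·S^(1/2) = (1/0.028) × 8.572 × 0.4300^(2/3) × 0.0094^(1/2) = 16.91 m³/s

16.9 m³/s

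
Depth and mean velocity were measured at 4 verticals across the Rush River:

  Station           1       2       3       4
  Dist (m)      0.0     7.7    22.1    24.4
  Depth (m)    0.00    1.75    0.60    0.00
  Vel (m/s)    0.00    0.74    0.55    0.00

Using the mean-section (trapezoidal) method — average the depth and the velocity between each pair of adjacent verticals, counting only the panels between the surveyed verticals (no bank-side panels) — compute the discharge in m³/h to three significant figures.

48900 m³/h

Panel 1-2: Δb = 7.7 m, d̄ = (0.00+1.75)/2 = 0.875, v̄ = (0.00+0.74)/2 = 0.37 → q = 7.7×0.875×0.37 = 2.493 m³/s
Panel 2-3: Δb = 14.4 m, d̄ = (1.75+0.60)/2 = 1.175, v̄ = (0.74+0.55)/2 = 0.645 → q = 14.4×1.175×0.645 = 10.91 m³/s
Panel 3-4: Δb = 2.3 m, d̄ = (0.60+0.00)/2 = 0.3, v̄ = (0.55+0.00)/2 = 0.275 → q = 2.3×0.3×0.275 = 0.1898 m³/s
Q = Σ q = 13.60 m³/s
= 13.60 × 3600 = 48950 m³/h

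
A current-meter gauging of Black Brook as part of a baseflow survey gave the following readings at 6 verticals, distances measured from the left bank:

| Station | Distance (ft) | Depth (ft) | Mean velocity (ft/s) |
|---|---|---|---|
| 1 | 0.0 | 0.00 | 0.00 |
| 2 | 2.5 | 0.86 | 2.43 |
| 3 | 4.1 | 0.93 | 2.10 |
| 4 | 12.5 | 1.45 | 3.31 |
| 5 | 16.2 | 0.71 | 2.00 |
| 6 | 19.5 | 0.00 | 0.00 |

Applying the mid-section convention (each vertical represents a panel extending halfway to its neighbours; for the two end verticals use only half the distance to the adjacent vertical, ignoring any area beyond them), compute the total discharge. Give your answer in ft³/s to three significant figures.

48.1 ft³/s

w_2 = (4.1 − 0.0)/2 = 2.05 ft; q_2 = 2.43 × 0.86 × 2.05 = 4.284 ft³/s
w_3 = (12.5 − 2.5)/2 = 5 ft; q_3 = 2.10 × 0.93 × 5 = 9.765 ft³/s
w_4 = (16.2 − 4.1)/2 = 6.05 ft; q_4 = 3.31 × 1.45 × 6.05 = 29.04 ft³/s
w_5 = (19.5 − 12.5)/2 = 3.5 ft; q_5 = 2.00 × 0.71 × 3.5 = 4.970 ft³/s
Stations 1, 6 contribute zero (depth or velocity is 0).
Q = Σ qᵢ = 48.06 ft³/s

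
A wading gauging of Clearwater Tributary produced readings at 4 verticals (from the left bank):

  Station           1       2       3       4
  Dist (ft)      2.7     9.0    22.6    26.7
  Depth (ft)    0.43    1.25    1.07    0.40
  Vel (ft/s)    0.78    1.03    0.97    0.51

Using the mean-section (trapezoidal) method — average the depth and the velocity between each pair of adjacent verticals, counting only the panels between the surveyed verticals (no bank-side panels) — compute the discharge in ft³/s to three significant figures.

Panel 1-2: Δb = 6.3 ft, d̄ = (0.43+1.25)/2 = 0.84, v̄ = (0.78+1.03)/2 = 0.905 → q = 6.3×0.84×0.905 = 4.789 ft³/s
Panel 2-3: Δb = 13.6 ft, d̄ = (1.25+1.07)/2 = 1.16, v̄ = (1.03+0.97)/2 = 1 → q = 13.6×1.16×1 = 15.78 ft³/s
Panel 3-4: Δb = 4.1 ft, d̄ = (1.07+0.40)/2 = 0.735, v̄ = (0.97+0.51)/2 = 0.74 → q = 4.1×0.735×0.74 = 2.230 ft³/s
Q = Σ q = 22.80 ft³/s

22.8 ft³/s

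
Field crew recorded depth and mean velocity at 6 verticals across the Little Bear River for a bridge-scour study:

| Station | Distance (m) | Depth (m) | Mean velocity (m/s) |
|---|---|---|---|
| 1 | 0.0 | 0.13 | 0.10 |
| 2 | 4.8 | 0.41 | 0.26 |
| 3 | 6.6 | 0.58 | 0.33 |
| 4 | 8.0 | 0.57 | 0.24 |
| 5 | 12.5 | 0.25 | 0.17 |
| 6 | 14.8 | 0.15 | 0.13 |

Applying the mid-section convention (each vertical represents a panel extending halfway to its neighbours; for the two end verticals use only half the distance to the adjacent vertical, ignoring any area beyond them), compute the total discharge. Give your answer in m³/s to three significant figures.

w_1 = (4.8 − 0.0)/2 = 2.4 m; q_1 = 0.10 × 0.13 × 2.4 = 0.03120 m³/s
w_2 = (6.6 − 0.0)/2 = 3.3 m; q_2 = 0.26 × 0.41 × 3.3 = 0.3518 m³/s
w_3 = (8.0 − 4.8)/2 = 1.6 m; q_3 = 0.33 × 0.58 × 1.6 = 0.3062 m³/s
w_4 = (12.5 − 6.6)/2 = 2.95 m; q_4 = 0.24 × 0.57 × 2.95 = 0.4036 m³/s
w_5 = (14.8 − 8.0)/2 = 3.4 m; q_5 = 0.17 × 0.25 × 3.4 = 0.1445 m³/s
w_6 = (14.8 − 12.5)/2 = 1.15 m; q_6 = 0.13 × 0.15 × 1.15 = 0.02243 m³/s
Q = Σ qᵢ = 1.260 m³/s

1.26 m³/s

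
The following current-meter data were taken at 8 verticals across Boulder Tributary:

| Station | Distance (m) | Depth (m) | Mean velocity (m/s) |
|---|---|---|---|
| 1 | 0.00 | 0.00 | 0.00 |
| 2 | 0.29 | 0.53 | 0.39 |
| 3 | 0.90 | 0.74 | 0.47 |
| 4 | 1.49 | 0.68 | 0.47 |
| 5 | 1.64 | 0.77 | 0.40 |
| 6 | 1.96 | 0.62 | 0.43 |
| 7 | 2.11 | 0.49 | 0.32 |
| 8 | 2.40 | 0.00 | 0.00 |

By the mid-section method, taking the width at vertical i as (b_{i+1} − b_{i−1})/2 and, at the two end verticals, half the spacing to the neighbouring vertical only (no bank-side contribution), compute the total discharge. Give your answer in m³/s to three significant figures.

0.589 m³/s

w_2 = (0.90 − 0.00)/2 = 0.45 m; q_2 = 0.39 × 0.53 × 0.45 = 0.09302 m³/s
w_3 = (1.49 − 0.29)/2 = 0.6 m; q_3 = 0.47 × 0.74 × 0.6 = 0.2087 m³/s
w_4 = (1.64 − 0.90)/2 = 0.37 m; q_4 = 0.47 × 0.68 × 0.37 = 0.1183 m³/s
w_5 = (1.96 − 1.49)/2 = 0.235 m; q_5 = 0.40 × 0.77 × 0.235 = 0.07238 m³/s
w_6 = (2.11 − 1.64)/2 = 0.235 m; q_6 = 0.43 × 0.62 × 0.235 = 0.06265 m³/s
w_7 = (2.40 − 1.96)/2 = 0.22 m; q_7 = 0.32 × 0.49 × 0.22 = 0.03450 m³/s
Stations 1, 8 contribute zero (depth or velocity is 0).
Q = Σ qᵢ = 0.5895 m³/s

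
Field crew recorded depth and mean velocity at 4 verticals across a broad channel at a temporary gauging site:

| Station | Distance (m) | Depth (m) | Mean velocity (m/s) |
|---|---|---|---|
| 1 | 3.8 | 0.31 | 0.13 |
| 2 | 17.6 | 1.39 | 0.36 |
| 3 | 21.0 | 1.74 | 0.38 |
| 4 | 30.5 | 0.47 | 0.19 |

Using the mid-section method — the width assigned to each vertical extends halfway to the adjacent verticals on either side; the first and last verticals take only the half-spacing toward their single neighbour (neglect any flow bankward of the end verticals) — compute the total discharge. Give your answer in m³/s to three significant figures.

w_1 = (17.6 − 3.8)/2 = 6.9 m; q_1 = 0.13 × 0.31 × 6.9 = 0.2781 m³/s
w_2 = (21.0 − 3.8)/2 = 8.6 m; q_2 = 0.36 × 1.39 × 8.6 = 4.303 m³/s
w_3 = (30.5 − 17.6)/2 = 6.45 m; q_3 = 0.38 × 1.74 × 6.45 = 4.265 m³/s
w_4 = (30.5 − 21.0)/2 = 4.75 m; q_4 = 0.19 × 0.47 × 4.75 = 0.4242 m³/s
Q = Σ qᵢ = 9.270 m³/s

9.27 m³/s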